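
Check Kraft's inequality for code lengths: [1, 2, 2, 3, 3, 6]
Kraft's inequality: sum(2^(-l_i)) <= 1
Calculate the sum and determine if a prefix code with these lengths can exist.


Sum = 2^(-1) + 2^(-2) + 2^(-2) + 2^(-3) + 2^(-3) + 2^(-6)
    = 0.5 + 0.25 + 0.25 + 0.125 + 0.125 + 0.015625
    = 81/64 = 1.265625
Since 1.265625 > 1, Kraft's inequality is NOT satisfied.
A prefix code with these lengths CANNOT exist.

Kraft sum = 1.265625. Not satisfied.


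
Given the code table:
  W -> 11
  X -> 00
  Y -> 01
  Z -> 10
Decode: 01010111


Decoding:
01 -> Y
01 -> Y
01 -> Y
11 -> W


Result: YYYW


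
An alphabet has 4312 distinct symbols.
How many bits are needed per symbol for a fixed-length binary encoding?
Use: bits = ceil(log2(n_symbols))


log2(4312) = 12.0741
Bracket: 2^12 = 4096 < 4312 <= 2^13 = 8192
So ceil(log2(4312)) = 13

bits = ceil(log2(4312)) = ceil(12.0741) = 13 bits


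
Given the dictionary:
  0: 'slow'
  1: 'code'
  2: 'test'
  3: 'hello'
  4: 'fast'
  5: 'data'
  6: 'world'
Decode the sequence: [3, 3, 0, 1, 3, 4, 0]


Look up each index in the dictionary:
  3 -> 'hello'
  3 -> 'hello'
  0 -> 'slow'
  1 -> 'code'
  3 -> 'hello'
  4 -> 'fast'
  0 -> 'slow'

Decoded: "hello hello slow code hello fast slow"


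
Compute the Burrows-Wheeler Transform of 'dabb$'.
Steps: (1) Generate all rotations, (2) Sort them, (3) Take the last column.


Rotations (sorted):
  0: $dabb -> last char: b
  1: abb$d -> last char: d
  2: b$dab -> last char: b
  3: bb$da -> last char: a
  4: dabb$ -> last char: $


BWT = bdba$


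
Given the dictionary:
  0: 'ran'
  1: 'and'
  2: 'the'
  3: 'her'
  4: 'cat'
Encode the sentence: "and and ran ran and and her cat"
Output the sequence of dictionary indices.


Look up each word in the dictionary:
  'and' -> 1
  'and' -> 1
  'ran' -> 0
  'ran' -> 0
  'and' -> 1
  'and' -> 1
  'her' -> 3
  'cat' -> 4

Encoded: [1, 1, 0, 0, 1, 1, 3, 4]


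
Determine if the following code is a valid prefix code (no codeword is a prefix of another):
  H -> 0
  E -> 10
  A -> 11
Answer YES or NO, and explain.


Checking each pair (does one codeword prefix another?):
  H='0' vs E='10': no prefix
  H='0' vs A='11': no prefix
  E='10' vs H='0': no prefix
  E='10' vs A='11': no prefix
  A='11' vs H='0': no prefix
  A='11' vs E='10': no prefix
No violation found over all pairs.

YES -- this is a valid prefix code. No codeword is a prefix of any other codeword.


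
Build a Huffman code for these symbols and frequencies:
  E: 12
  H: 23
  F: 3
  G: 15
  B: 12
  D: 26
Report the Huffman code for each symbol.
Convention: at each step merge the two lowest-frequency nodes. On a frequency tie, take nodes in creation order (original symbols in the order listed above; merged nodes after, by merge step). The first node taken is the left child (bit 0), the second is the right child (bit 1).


Huffman tree construction:
Step 1: Merge F(3) + E(12) = 15
Step 2: Merge B(12) + G(15) = 27
Step 3: Merge (F+E)(15) + H(23) = 38
Step 4: Merge D(26) + (B+G)(27) = 53
Step 5: Merge ((F+E)+H)(38) + (D+(B+G))(53) = 91
Read each symbol's code off the tree from the root (left child = 0, right child = 1).

Codes:
  E: 001 (length 3)
  H: 01 (length 2)
  F: 000 (length 3)
  G: 111 (length 3)
  B: 110 (length 3)
  D: 10 (length 2)
Average code length: 224/91 = 2.4615 bits/symbol


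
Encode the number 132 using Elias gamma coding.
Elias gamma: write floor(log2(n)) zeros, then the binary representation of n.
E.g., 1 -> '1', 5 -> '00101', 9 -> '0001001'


num_bits = floor(log2(132)) + 1 = 8
leading_zeros = num_bits - 1 = 7
binary(132) = 10000100

Elias gamma(132) = '0000000' + '10000100' = 000000010000100 (15 bits)


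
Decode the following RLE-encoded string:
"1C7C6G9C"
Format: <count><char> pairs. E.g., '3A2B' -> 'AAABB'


Expanding each <count><char> pair:
  1C -> 'C'
  7C -> 'CCCCCCC'
  6G -> 'GGGGGG'
  9C -> 'CCCCCCCCC'

Decoded = CCCCCCCCGGGGGGCCCCCCCCC


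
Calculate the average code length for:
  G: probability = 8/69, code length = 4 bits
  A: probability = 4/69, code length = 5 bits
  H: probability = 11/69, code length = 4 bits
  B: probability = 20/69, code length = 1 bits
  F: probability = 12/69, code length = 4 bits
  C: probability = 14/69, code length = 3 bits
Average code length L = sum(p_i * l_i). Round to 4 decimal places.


Weighted contributions p_i * l_i:
  G: (8/69) * 4 = 32/69
  A: (4/69) * 5 = 20/69
  H: (11/69) * 4 = 44/69
  B: (20/69) * 1 = 20/69
  F: (12/69) * 4 = 48/69
  C: (14/69) * 3 = 42/69
Sum = (32 + 20 + 44 + 20 + 48 + 42)/69 = 206/69

L = 206/69 = 2.9855 bits/symbol


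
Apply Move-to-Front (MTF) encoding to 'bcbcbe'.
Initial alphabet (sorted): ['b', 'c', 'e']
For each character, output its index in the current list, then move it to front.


MTF encoding:
'b': index 0 in ['b', 'c', 'e'] -> ['b', 'c', 'e']
'c': index 1 in ['b', 'c', 'e'] -> ['c', 'b', 'e']
'b': index 1 in ['c', 'b', 'e'] -> ['b', 'c', 'e']
'c': index 1 in ['b', 'c', 'e'] -> ['c', 'b', 'e']
'b': index 1 in ['c', 'b', 'e'] -> ['b', 'c', 'e']
'e': index 2 in ['b', 'c', 'e'] -> ['e', 'b', 'c']


Output: [0, 1, 1, 1, 1, 2]


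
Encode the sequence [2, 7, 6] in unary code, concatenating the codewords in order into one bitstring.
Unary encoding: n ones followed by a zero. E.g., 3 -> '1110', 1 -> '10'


Encode each number as n ones followed by a terminating 0:
  2 -> 110 (3 bits)
  7 -> 11111110 (8 bits)
  6 -> 1111110 (7 bits)
Total length = 3 + 8 + 7 = 18 bits.

Unary([2, 7, 6]) = 110111111101111110 (18 bits)


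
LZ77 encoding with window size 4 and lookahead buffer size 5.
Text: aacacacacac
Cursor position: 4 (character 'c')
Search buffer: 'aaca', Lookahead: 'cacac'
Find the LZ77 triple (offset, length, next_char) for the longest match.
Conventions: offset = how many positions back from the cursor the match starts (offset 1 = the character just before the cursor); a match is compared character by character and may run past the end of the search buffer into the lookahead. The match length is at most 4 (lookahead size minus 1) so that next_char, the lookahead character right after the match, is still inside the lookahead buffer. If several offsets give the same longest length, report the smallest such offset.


Try each offset into the search buffer:
  offset=1 (pos 3, char 'a'): match length 0
  offset=2 (pos 2, char 'c'): match length 4
  offset=3 (pos 1, char 'a'): match length 0
  offset=4 (pos 0, char 'a'): match length 0
Longest match has length 4 at offset 2.
next_char = character at position 4 + 4 = 8 -> 'c'

Best match: offset=2, length=4 (matching 'caca' starting at position 2)
LZ77 triple: (2, 4, 'c')


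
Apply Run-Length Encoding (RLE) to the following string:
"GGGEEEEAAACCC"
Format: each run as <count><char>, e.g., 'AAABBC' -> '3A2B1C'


Scanning runs left to right:
  i=0: run of 'G' x 3 -> '3G'
  i=3: run of 'E' x 4 -> '4E'
  i=7: run of 'A' x 3 -> '3A'
  i=10: run of 'C' x 3 -> '3C'

RLE = 3G4E3A3C


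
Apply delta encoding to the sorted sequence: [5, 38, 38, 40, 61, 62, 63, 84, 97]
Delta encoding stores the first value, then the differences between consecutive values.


First value: 5
Deltas:
  38 - 5 = 33
  38 - 38 = 0
  40 - 38 = 2
  61 - 40 = 21
  62 - 61 = 1
  63 - 62 = 1
  84 - 63 = 21
  97 - 84 = 13


Delta encoded: [5, 33, 0, 2, 21, 1, 1, 21, 13]


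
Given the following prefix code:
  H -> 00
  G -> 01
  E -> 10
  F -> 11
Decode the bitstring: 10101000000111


Decoding step by step:
Bits 10 -> E
Bits 10 -> E
Bits 10 -> E
Bits 00 -> H
Bits 00 -> H
Bits 01 -> G
Bits 11 -> F


Decoded message: EEEHHGF


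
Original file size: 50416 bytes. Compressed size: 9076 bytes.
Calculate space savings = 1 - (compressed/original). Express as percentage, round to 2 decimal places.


ratio = compressed/original = 9076/50416 = 0.180022
savings = 1 - ratio = 1 - 0.180022 = 0.819978
as a percentage: 0.819978 * 100 = 82.0%

Space savings = 1 - 9076/50416 = 82.0%


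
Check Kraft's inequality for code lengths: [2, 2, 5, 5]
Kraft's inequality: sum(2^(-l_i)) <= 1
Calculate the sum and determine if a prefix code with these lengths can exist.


Sum = 2^(-2) + 2^(-2) + 2^(-5) + 2^(-5)
    = 0.25 + 0.25 + 0.03125 + 0.03125
    = 18/32 = 0.5625
Since 0.5625 <= 1, Kraft's inequality IS satisfied.
A prefix code with these lengths CAN exist.

Kraft sum = 0.5625. Satisfied.


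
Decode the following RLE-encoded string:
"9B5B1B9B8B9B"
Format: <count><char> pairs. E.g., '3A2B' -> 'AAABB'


Expanding each <count><char> pair:
  9B -> 'BBBBBBBBB'
  5B -> 'BBBBB'
  1B -> 'B'
  9B -> 'BBBBBBBBB'
  8B -> 'BBBBBBBB'
  9B -> 'BBBBBBBBB'

Decoded = BBBBBBBBBBBBBBBBBBBBBBBBBBBBBBBBBBBBBBBBB


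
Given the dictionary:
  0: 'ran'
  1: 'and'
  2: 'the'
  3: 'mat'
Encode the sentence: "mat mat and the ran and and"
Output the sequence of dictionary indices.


Look up each word in the dictionary:
  'mat' -> 3
  'mat' -> 3
  'and' -> 1
  'the' -> 2
  'ran' -> 0
  'and' -> 1
  'and' -> 1

Encoded: [3, 3, 1, 2, 0, 1, 1]


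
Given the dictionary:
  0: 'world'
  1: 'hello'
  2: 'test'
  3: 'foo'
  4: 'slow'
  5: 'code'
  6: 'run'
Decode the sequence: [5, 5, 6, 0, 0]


Look up each index in the dictionary:
  5 -> 'code'
  5 -> 'code'
  6 -> 'run'
  0 -> 'world'
  0 -> 'world'

Decoded: "code code run world world"


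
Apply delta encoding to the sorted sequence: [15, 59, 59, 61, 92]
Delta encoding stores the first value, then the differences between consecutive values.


First value: 15
Deltas:
  59 - 15 = 44
  59 - 59 = 0
  61 - 59 = 2
  92 - 61 = 31


Delta encoded: [15, 44, 0, 2, 31]


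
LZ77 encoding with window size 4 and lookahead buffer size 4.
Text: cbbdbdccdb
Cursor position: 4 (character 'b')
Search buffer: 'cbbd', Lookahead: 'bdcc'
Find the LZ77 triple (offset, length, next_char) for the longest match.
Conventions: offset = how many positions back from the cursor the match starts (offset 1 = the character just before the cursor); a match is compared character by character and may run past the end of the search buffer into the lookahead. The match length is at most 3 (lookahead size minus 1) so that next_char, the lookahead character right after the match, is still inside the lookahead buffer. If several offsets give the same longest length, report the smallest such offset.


Try each offset into the search buffer:
  offset=1 (pos 3, char 'd'): match length 0
  offset=2 (pos 2, char 'b'): match length 2
  offset=3 (pos 1, char 'b'): match length 1
  offset=4 (pos 0, char 'c'): match length 0
Longest match has length 2 at offset 2.
next_char = character at position 4 + 2 = 6 -> 'c'

Best match: offset=2, length=2 (matching 'bd' starting at position 2)
LZ77 triple: (2, 2, 'c')


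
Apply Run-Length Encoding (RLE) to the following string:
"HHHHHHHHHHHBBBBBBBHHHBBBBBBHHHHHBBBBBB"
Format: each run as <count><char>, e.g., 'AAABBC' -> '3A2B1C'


Scanning runs left to right:
  i=0: run of 'H' x 11 -> '11H'
  i=11: run of 'B' x 7 -> '7B'
  i=18: run of 'H' x 3 -> '3H'
  i=21: run of 'B' x 6 -> '6B'
  i=27: run of 'H' x 5 -> '5H'
  i=32: run of 'B' x 6 -> '6B'

RLE = 11H7B3H6B5H6B


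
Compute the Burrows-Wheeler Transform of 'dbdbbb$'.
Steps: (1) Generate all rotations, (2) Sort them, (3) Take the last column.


Rotations (sorted):
  0: $dbdbbb -> last char: b
  1: b$dbdbb -> last char: b
  2: bb$dbdb -> last char: b
  3: bbb$dbd -> last char: d
  4: bdbbb$d -> last char: d
  5: dbbb$db -> last char: b
  6: dbdbbb$ -> last char: $


BWT = bbbddb$


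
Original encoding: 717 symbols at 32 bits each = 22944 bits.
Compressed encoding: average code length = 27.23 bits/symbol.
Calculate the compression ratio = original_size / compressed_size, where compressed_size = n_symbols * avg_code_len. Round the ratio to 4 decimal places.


original_size = n_symbols * orig_bits = 717 * 32 = 22944 bits
compressed_size = n_symbols * avg_code_len = 717 * 27.23 = 19523.91 bits
ratio = original_size / compressed_size = 22944 / 19523.91 = 1.1752

Compression ratio = 1.1752


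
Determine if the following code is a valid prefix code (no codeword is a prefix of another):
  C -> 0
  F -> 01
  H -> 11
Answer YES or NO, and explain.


Checking each pair (does one codeword prefix another?):
  C='0' vs F='01': prefix -- VIOLATION

NO -- this is NOT a valid prefix code. C (0) is a prefix of F (01).


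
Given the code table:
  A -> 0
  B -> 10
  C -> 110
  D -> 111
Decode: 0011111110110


Decoding:
0 -> A
0 -> A
111 -> D
111 -> D
10 -> B
110 -> C


Result: AADDBC


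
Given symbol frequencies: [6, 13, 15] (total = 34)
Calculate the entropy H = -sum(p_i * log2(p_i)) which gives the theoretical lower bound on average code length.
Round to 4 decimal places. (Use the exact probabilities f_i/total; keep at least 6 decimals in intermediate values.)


Per-symbol terms -p_i * log2(p_i) with p_i = f_i/34:
  p = 6/34 = 0.176471: log2(p) = -2.502500, -p*log2(p) = 0.441618
  p = 13/34 = 0.382353: log2(p) = -1.387023, -p*log2(p) = 0.530332
  p = 15/34 = 0.441176: log2(p) = -1.180572, -p*log2(p) = 0.520841
H = 0.441618 + 0.530332 + 0.520841 = 1.492791

H = 1.4928 bits/symbol


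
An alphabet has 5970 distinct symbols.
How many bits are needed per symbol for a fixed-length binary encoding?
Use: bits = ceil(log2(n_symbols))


log2(5970) = 12.5435
Bracket: 2^12 = 4096 < 5970 <= 2^13 = 8192
So ceil(log2(5970)) = 13

bits = ceil(log2(5970)) = ceil(12.5435) = 13 bits


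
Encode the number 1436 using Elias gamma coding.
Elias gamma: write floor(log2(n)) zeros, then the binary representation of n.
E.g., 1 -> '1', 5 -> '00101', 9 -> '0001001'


num_bits = floor(log2(1436)) + 1 = 11
leading_zeros = num_bits - 1 = 10
binary(1436) = 10110011100

Elias gamma(1436) = '0000000000' + '10110011100' = 000000000010110011100 (21 bits)


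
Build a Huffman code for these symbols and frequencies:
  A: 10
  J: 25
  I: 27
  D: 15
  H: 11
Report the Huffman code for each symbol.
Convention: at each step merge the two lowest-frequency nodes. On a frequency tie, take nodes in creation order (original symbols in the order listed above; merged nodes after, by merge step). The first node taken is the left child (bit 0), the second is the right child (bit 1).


Huffman tree construction:
Step 1: Merge A(10) + H(11) = 21
Step 2: Merge D(15) + (A+H)(21) = 36
Step 3: Merge J(25) + I(27) = 52
Step 4: Merge (D+(A+H))(36) + (J+I)(52) = 88
Read each symbol's code off the tree from the root (left child = 0, right child = 1).

Codes:
  A: 010 (length 3)
  J: 10 (length 2)
  I: 11 (length 2)
  D: 00 (length 2)
  H: 011 (length 3)
Average code length: 197/88 = 2.2386 bits/symbol


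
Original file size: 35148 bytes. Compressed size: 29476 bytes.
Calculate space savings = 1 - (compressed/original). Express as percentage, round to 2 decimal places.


ratio = compressed/original = 29476/35148 = 0.838625
savings = 1 - ratio = 1 - 0.838625 = 0.161375
as a percentage: 0.161375 * 100 = 16.14%

Space savings = 1 - 29476/35148 = 16.14%


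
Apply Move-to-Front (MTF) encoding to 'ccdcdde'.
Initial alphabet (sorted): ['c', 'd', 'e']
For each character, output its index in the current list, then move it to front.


MTF encoding:
'c': index 0 in ['c', 'd', 'e'] -> ['c', 'd', 'e']
'c': index 0 in ['c', 'd', 'e'] -> ['c', 'd', 'e']
'd': index 1 in ['c', 'd', 'e'] -> ['d', 'c', 'e']
'c': index 1 in ['d', 'c', 'e'] -> ['c', 'd', 'e']
'd': index 1 in ['c', 'd', 'e'] -> ['d', 'c', 'e']
'd': index 0 in ['d', 'c', 'e'] -> ['d', 'c', 'e']
'e': index 2 in ['d', 'c', 'e'] -> ['e', 'd', 'c']


Output: [0, 0, 1, 1, 1, 0, 2]


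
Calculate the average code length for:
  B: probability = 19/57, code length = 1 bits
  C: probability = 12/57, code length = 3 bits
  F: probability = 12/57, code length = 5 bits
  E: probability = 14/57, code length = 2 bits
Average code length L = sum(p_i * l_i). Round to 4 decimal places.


Weighted contributions p_i * l_i:
  B: (19/57) * 1 = 19/57
  C: (12/57) * 3 = 36/57
  F: (12/57) * 5 = 60/57
  E: (14/57) * 2 = 28/57
Sum = (19 + 36 + 60 + 28)/57 = 143/57

L = 143/57 = 2.5088 bits/symbol


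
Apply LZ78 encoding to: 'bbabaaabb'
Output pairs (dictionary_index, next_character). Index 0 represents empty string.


LZ78 encoding steps:
Dictionary: {0: ''}
Step 1: w='' (idx 0), next='b' -> output (0, 'b'), add 'b' as idx 1
Step 2: w='b' (idx 1), next='a' -> output (1, 'a'), add 'ba' as idx 2
Step 3: w='ba' (idx 2), next='a' -> output (2, 'a'), add 'baa' as idx 3
Step 4: w='' (idx 0), next='a' -> output (0, 'a'), add 'a' as idx 4
Step 5: w='b' (idx 1), next='b' -> output (1, 'b'), add 'bb' as idx 5


Encoded: [(0, 'b'), (1, 'a'), (2, 'a'), (0, 'a'), (1, 'b')]


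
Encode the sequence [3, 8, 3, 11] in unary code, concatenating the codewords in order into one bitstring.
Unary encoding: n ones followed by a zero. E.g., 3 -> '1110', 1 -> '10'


Encode each number as n ones followed by a terminating 0:
  3 -> 1110 (4 bits)
  8 -> 111111110 (9 bits)
  3 -> 1110 (4 bits)
  11 -> 111111111110 (12 bits)
Total length = 4 + 9 + 4 + 12 = 29 bits.

Unary([3, 8, 3, 11]) = 11101111111101110111111111110 (29 bits)


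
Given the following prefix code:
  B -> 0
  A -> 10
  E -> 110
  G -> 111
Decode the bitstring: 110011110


Decoding step by step:
Bits 110 -> E
Bits 0 -> B
Bits 111 -> G
Bits 10 -> A


Decoded message: EBGA


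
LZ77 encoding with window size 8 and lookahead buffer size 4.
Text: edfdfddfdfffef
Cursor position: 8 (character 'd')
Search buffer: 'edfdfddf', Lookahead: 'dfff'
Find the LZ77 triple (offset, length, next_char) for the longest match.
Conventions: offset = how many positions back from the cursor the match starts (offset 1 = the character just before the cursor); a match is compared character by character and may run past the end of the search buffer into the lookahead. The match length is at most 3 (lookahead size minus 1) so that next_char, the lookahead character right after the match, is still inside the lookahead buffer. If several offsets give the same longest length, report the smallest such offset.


Try each offset into the search buffer:
  offset=1 (pos 7, char 'f'): match length 0
  offset=2 (pos 6, char 'd'): match length 2
  offset=3 (pos 5, char 'd'): match length 1
  offset=4 (pos 4, char 'f'): match length 0
  offset=5 (pos 3, char 'd'): match length 2
  offset=6 (pos 2, char 'f'): match length 0
  offset=7 (pos 1, char 'd'): match length 2
  offset=8 (pos 0, char 'e'): match length 0
Longest match has length 2, found at offsets 2, 5, 7; take the smallest, offset 2.
next_char = character at position 8 + 2 = 10 -> 'f'

Best match: offset=2, length=2 (matching 'df' starting at position 6)
LZ77 triple: (2, 2, 'f')


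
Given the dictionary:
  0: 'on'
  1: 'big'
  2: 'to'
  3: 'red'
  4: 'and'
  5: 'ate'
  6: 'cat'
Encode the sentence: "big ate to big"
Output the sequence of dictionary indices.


Look up each word in the dictionary:
  'big' -> 1
  'ate' -> 5
  'to' -> 2
  'big' -> 1

Encoded: [1, 5, 2, 1]


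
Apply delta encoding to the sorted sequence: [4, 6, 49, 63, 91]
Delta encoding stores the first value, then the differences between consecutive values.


First value: 4
Deltas:
  6 - 4 = 2
  49 - 6 = 43
  63 - 49 = 14
  91 - 63 = 28


Delta encoded: [4, 2, 43, 14, 28]


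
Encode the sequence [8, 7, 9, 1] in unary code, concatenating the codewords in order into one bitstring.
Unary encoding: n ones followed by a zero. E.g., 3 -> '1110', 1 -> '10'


Encode each number as n ones followed by a terminating 0:
  8 -> 111111110 (9 bits)
  7 -> 11111110 (8 bits)
  9 -> 1111111110 (10 bits)
  1 -> 10 (2 bits)
Total length = 9 + 8 + 10 + 2 = 29 bits.

Unary([8, 7, 9, 1]) = 11111111011111110111111111010 (29 bits)


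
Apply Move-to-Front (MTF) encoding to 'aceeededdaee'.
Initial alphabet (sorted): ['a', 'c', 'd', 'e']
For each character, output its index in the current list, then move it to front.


MTF encoding:
'a': index 0 in ['a', 'c', 'd', 'e'] -> ['a', 'c', 'd', 'e']
'c': index 1 in ['a', 'c', 'd', 'e'] -> ['c', 'a', 'd', 'e']
'e': index 3 in ['c', 'a', 'd', 'e'] -> ['e', 'c', 'a', 'd']
'e': index 0 in ['e', 'c', 'a', 'd'] -> ['e', 'c', 'a', 'd']
'e': index 0 in ['e', 'c', 'a', 'd'] -> ['e', 'c', 'a', 'd']
'd': index 3 in ['e', 'c', 'a', 'd'] -> ['d', 'e', 'c', 'a']
'e': index 1 in ['d', 'e', 'c', 'a'] -> ['e', 'd', 'c', 'a']
'd': index 1 in ['e', 'd', 'c', 'a'] -> ['d', 'e', 'c', 'a']
'd': index 0 in ['d', 'e', 'c', 'a'] -> ['d', 'e', 'c', 'a']
'a': index 3 in ['d', 'e', 'c', 'a'] -> ['a', 'd', 'e', 'c']
'e': index 2 in ['a', 'd', 'e', 'c'] -> ['e', 'a', 'd', 'c']
'e': index 0 in ['e', 'a', 'd', 'c'] -> ['e', 'a', 'd', 'c']


Output: [0, 1, 3, 0, 0, 3, 1, 1, 0, 3, 2, 0]


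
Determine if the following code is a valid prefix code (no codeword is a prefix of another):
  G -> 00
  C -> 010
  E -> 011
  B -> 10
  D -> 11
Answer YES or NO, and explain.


Checking each pair (does one codeword prefix another?):
  G='00' vs C='010': no prefix
  G='00' vs E='011': no prefix
  G='00' vs B='10': no prefix
  G='00' vs D='11': no prefix
  C='010' vs G='00': no prefix
  C='010' vs E='011': no prefix
  C='010' vs B='10': no prefix
  C='010' vs D='11': no prefix
  E='011' vs G='00': no prefix
  E='011' vs C='010': no prefix
  E='011' vs B='10': no prefix
  E='011' vs D='11': no prefix
  B='10' vs G='00': no prefix
  B='10' vs C='010': no prefix
  B='10' vs E='011': no prefix
  B='10' vs D='11': no prefix
  D='11' vs G='00': no prefix
  D='11' vs C='010': no prefix
  D='11' vs E='011': no prefix
  D='11' vs B='10': no prefix
No violation found over all pairs.

YES -- this is a valid prefix code. No codeword is a prefix of any other codeword.


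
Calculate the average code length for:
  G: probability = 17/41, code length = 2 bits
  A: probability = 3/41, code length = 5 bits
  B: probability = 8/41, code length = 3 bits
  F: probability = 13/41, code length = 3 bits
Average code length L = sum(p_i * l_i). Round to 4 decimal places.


Weighted contributions p_i * l_i:
  G: (17/41) * 2 = 34/41
  A: (3/41) * 5 = 15/41
  B: (8/41) * 3 = 24/41
  F: (13/41) * 3 = 39/41
Sum = (34 + 15 + 24 + 39)/41 = 112/41

L = 112/41 = 2.7317 bits/symbol


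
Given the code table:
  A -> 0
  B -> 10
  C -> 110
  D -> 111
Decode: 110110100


Decoding:
110 -> C
110 -> C
10 -> B
0 -> A


Result: CCBA


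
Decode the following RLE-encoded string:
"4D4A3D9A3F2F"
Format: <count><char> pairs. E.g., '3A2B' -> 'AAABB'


Expanding each <count><char> pair:
  4D -> 'DDDD'
  4A -> 'AAAA'
  3D -> 'DDD'
  9A -> 'AAAAAAAAA'
  3F -> 'FFF'
  2F -> 'FF'

Decoded = DDDDAAAADDDAAAAAAAAAFFFFF


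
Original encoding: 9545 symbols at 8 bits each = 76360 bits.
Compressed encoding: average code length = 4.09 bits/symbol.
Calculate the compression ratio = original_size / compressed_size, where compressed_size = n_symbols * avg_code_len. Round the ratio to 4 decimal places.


original_size = n_symbols * orig_bits = 9545 * 8 = 76360 bits
compressed_size = n_symbols * avg_code_len = 9545 * 4.09 = 39039.05 bits
ratio = original_size / compressed_size = 76360 / 39039.05 = 1.956

Compression ratio = 1.956


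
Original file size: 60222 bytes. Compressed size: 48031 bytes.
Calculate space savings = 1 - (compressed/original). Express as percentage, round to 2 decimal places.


ratio = compressed/original = 48031/60222 = 0.797566
savings = 1 - ratio = 1 - 0.797566 = 0.202434
as a percentage: 0.202434 * 100 = 20.24%

Space savings = 1 - 48031/60222 = 20.24%


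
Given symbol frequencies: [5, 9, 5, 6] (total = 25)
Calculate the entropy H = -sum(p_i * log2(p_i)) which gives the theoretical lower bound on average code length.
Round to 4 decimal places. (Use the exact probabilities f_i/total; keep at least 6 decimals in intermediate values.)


Per-symbol terms -p_i * log2(p_i) with p_i = f_i/25:
  p = 5/25 = 0.200000: log2(p) = -2.321928, -p*log2(p) = 0.464386
  p = 9/25 = 0.360000: log2(p) = -1.473931, -p*log2(p) = 0.530615
  p = 5/25 = 0.200000: log2(p) = -2.321928, -p*log2(p) = 0.464386
  p = 6/25 = 0.240000: log2(p) = -2.058894, -p*log2(p) = 0.494134
H = 0.464386 + 0.530615 + 0.464386 + 0.494134 = 1.953521

H = 1.9535 bits/symbol


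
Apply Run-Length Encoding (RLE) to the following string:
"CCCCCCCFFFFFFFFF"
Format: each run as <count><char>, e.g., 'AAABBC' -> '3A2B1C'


Scanning runs left to right:
  i=0: run of 'C' x 7 -> '7C'
  i=7: run of 'F' x 9 -> '9F'

RLE = 7C9F


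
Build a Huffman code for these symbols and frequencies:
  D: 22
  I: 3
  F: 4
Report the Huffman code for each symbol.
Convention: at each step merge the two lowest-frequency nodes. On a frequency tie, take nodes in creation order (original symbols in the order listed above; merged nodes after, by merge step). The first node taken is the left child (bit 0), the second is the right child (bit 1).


Huffman tree construction:
Step 1: Merge I(3) + F(4) = 7
Step 2: Merge (I+F)(7) + D(22) = 29
Read each symbol's code off the tree from the root (left child = 0, right child = 1).

Codes:
  D: 1 (length 1)
  I: 00 (length 2)
  F: 01 (length 2)
Average code length: 36/29 = 1.2414 bits/symbol


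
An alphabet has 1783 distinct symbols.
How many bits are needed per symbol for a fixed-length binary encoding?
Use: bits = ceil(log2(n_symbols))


log2(1783) = 10.8001
Bracket: 2^10 = 1024 < 1783 <= 2^11 = 2048
So ceil(log2(1783)) = 11

bits = ceil(log2(1783)) = ceil(10.8001) = 11 bits


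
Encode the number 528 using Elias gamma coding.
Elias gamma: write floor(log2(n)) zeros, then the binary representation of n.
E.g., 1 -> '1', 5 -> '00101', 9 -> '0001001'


num_bits = floor(log2(528)) + 1 = 10
leading_zeros = num_bits - 1 = 9
binary(528) = 1000010000

Elias gamma(528) = '000000000' + '1000010000' = 0000000001000010000 (19 bits)


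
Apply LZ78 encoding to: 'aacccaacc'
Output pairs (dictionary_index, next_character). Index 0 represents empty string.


LZ78 encoding steps:
Dictionary: {0: ''}
Step 1: w='' (idx 0), next='a' -> output (0, 'a'), add 'a' as idx 1
Step 2: w='a' (idx 1), next='c' -> output (1, 'c'), add 'ac' as idx 2
Step 3: w='' (idx 0), next='c' -> output (0, 'c'), add 'c' as idx 3
Step 4: w='c' (idx 3), next='a' -> output (3, 'a'), add 'ca' as idx 4
Step 5: w='ac' (idx 2), next='c' -> output (2, 'c'), add 'acc' as idx 5


Encoded: [(0, 'a'), (1, 'c'), (0, 'c'), (3, 'a'), (2, 'c')]


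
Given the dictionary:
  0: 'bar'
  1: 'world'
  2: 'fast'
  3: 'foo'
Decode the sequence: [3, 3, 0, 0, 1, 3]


Look up each index in the dictionary:
  3 -> 'foo'
  3 -> 'foo'
  0 -> 'bar'
  0 -> 'bar'
  1 -> 'world'
  3 -> 'foo'

Decoded: "foo foo bar bar world foo"


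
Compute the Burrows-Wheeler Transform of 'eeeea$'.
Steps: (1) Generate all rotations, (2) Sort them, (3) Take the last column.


Rotations (sorted):
  0: $eeeea -> last char: a
  1: a$eeee -> last char: e
  2: ea$eee -> last char: e
  3: eea$ee -> last char: e
  4: eeea$e -> last char: e
  5: eeeea$ -> last char: $


BWT = aeeee$


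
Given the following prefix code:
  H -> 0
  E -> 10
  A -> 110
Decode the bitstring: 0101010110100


Decoding step by step:
Bits 0 -> H
Bits 10 -> E
Bits 10 -> E
Bits 10 -> E
Bits 110 -> A
Bits 10 -> E
Bits 0 -> H


Decoded message: HEEEAEH


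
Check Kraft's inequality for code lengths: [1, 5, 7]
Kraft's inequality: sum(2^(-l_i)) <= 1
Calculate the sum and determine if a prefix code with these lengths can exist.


Sum = 2^(-1) + 2^(-5) + 2^(-7)
    = 0.5 + 0.03125 + 0.0078125
    = 69/128 = 0.5390625
Since 0.5390625 <= 1, Kraft's inequality IS satisfied.
A prefix code with these lengths CAN exist.

Kraft sum = 0.5390625. Satisfied.


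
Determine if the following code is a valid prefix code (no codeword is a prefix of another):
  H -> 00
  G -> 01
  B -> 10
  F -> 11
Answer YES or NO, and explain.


Checking each pair (does one codeword prefix another?):
  H='00' vs G='01': no prefix
  H='00' vs B='10': no prefix
  H='00' vs F='11': no prefix
  G='01' vs H='00': no prefix
  G='01' vs B='10': no prefix
  G='01' vs F='11': no prefix
  B='10' vs H='00': no prefix
  B='10' vs G='01': no prefix
  B='10' vs F='11': no prefix
  F='11' vs H='00': no prefix
  F='11' vs G='01': no prefix
  F='11' vs B='10': no prefix
No violation found over all pairs.

YES -- this is a valid prefix code. No codeword is a prefix of any other codeword.


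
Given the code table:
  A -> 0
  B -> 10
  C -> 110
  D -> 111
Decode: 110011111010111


Decoding:
110 -> C
0 -> A
111 -> D
110 -> C
10 -> B
111 -> D


Result: CADCBD


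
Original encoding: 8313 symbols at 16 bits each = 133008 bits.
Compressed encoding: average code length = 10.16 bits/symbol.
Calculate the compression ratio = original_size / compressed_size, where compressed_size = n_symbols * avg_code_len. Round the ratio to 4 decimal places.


original_size = n_symbols * orig_bits = 8313 * 16 = 133008 bits
compressed_size = n_symbols * avg_code_len = 8313 * 10.16 = 84460.08 bits
ratio = original_size / compressed_size = 133008 / 84460.08 = 1.5748

Compression ratio = 1.5748


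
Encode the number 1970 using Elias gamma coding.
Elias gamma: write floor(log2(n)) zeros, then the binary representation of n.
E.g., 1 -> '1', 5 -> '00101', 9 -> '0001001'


num_bits = floor(log2(1970)) + 1 = 11
leading_zeros = num_bits - 1 = 10
binary(1970) = 11110110010

Elias gamma(1970) = '0000000000' + '11110110010' = 000000000011110110010 (21 bits)


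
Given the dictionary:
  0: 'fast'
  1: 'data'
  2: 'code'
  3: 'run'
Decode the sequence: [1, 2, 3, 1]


Look up each index in the dictionary:
  1 -> 'data'
  2 -> 'code'
  3 -> 'run'
  1 -> 'data'

Decoded: "data code run data"


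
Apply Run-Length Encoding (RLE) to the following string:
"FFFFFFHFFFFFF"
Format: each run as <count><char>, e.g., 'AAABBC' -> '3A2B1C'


Scanning runs left to right:
  i=0: run of 'F' x 6 -> '6F'
  i=6: run of 'H' x 1 -> '1H'
  i=7: run of 'F' x 6 -> '6F'

RLE = 6F1H6F


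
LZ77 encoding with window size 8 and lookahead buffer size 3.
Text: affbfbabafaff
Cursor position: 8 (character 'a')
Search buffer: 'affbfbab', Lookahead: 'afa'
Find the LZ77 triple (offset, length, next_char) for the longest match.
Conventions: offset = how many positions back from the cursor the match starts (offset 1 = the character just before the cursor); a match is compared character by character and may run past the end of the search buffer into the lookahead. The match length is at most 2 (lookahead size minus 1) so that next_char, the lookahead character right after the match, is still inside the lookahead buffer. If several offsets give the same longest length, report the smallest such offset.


Try each offset into the search buffer:
  offset=1 (pos 7, char 'b'): match length 0
  offset=2 (pos 6, char 'a'): match length 1
  offset=3 (pos 5, char 'b'): match length 0
  offset=4 (pos 4, char 'f'): match length 0
  offset=5 (pos 3, char 'b'): match length 0
  offset=6 (pos 2, char 'f'): match length 0
  offset=7 (pos 1, char 'f'): match length 0
  offset=8 (pos 0, char 'a'): match length 2
Longest match has length 2 at offset 8.
next_char = character at position 8 + 2 = 10 -> 'a'

Best match: offset=8, length=2 (matching 'af' starting at position 0)
LZ77 triple: (8, 2, 'a')


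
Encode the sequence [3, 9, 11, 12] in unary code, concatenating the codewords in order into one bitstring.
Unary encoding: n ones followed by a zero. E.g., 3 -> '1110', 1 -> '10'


Encode each number as n ones followed by a terminating 0:
  3 -> 1110 (4 bits)
  9 -> 1111111110 (10 bits)
  11 -> 111111111110 (12 bits)
  12 -> 1111111111110 (13 bits)
Total length = 4 + 10 + 12 + 13 = 39 bits.

Unary([3, 9, 11, 12]) = 111011111111101111111111101111111111110 (39 bits)


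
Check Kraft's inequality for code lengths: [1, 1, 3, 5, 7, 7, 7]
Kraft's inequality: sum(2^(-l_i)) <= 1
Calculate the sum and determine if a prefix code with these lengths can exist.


Sum = 2^(-1) + 2^(-1) + 2^(-3) + 2^(-5) + 2^(-7) + 2^(-7) + 2^(-7)
    = 0.5 + 0.5 + 0.125 + 0.03125 + 0.0078125 + 0.0078125 + 0.0078125
    = 151/128 = 1.1796875
Since 1.1796875 > 1, Kraft's inequality is NOT satisfied.
A prefix code with these lengths CANNOT exist.

Kraft sum = 1.1796875. Not satisfied.


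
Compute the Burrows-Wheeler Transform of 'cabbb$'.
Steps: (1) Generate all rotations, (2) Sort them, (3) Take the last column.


Rotations (sorted):
  0: $cabbb -> last char: b
  1: abbb$c -> last char: c
  2: b$cabb -> last char: b
  3: bb$cab -> last char: b
  4: bbb$ca -> last char: a
  5: cabbb$ -> last char: $


BWT = bcbba$


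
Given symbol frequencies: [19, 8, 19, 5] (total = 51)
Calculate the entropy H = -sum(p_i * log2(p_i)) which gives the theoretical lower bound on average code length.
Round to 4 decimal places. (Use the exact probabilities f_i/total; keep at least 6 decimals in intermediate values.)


Per-symbol terms -p_i * log2(p_i) with p_i = f_i/51:
  p = 19/51 = 0.372549: log2(p) = -1.424498, -p*log2(p) = 0.530695
  p = 8/51 = 0.156863: log2(p) = -2.672425, -p*log2(p) = 0.419204
  p = 19/51 = 0.372549: log2(p) = -1.424498, -p*log2(p) = 0.530695
  p = 5/51 = 0.098039: log2(p) = -3.350497, -p*log2(p) = 0.328480
H = 0.530695 + 0.419204 + 0.530695 + 0.328480 = 1.809074

H = 1.8091 bits/symbol


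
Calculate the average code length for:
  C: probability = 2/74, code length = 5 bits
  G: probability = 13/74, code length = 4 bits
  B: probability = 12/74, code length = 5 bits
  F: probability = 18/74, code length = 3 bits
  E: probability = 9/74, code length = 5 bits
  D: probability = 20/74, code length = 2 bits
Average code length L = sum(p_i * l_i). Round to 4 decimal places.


Weighted contributions p_i * l_i:
  C: (2/74) * 5 = 10/74
  G: (13/74) * 4 = 52/74
  B: (12/74) * 5 = 60/74
  F: (18/74) * 3 = 54/74
  E: (9/74) * 5 = 45/74
  D: (20/74) * 2 = 40/74
Sum = (10 + 52 + 60 + 54 + 45 + 40)/74 = 261/74

L = 261/74 = 3.5270 bits/symbol


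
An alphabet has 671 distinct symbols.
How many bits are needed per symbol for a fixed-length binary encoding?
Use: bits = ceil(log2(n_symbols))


log2(671) = 9.3902
Bracket: 2^9 = 512 < 671 <= 2^10 = 1024
So ceil(log2(671)) = 10

bits = ceil(log2(671)) = ceil(9.3902) = 10 bits


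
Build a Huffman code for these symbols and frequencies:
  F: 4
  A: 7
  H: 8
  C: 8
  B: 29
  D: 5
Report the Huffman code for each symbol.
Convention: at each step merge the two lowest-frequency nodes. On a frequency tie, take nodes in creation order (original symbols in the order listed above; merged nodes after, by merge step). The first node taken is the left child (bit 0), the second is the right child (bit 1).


Huffman tree construction:
Step 1: Merge F(4) + D(5) = 9
Step 2: Merge A(7) + H(8) = 15
Step 3: Merge C(8) + (F+D)(9) = 17
Step 4: Merge (A+H)(15) + (C+(F+D))(17) = 32
Step 5: Merge B(29) + ((A+H)+(C+(F+D)))(32) = 61
Read each symbol's code off the tree from the root (left child = 0, right child = 1).

Codes:
  F: 1110 (length 4)
  A: 100 (length 3)
  H: 101 (length 3)
  C: 110 (length 3)
  B: 0 (length 1)
  D: 1111 (length 4)
Average code length: 134/61 = 2.1967 bits/symbol


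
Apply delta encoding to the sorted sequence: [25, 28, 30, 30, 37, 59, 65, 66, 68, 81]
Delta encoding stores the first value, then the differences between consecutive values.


First value: 25
Deltas:
  28 - 25 = 3
  30 - 28 = 2
  30 - 30 = 0
  37 - 30 = 7
  59 - 37 = 22
  65 - 59 = 6
  66 - 65 = 1
  68 - 66 = 2
  81 - 68 = 13


Delta encoded: [25, 3, 2, 0, 7, 22, 6, 1, 2, 13]


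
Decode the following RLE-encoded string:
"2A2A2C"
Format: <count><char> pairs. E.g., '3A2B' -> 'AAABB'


Expanding each <count><char> pair:
  2A -> 'AA'
  2A -> 'AA'
  2C -> 'CC'

Decoded = AAAACC


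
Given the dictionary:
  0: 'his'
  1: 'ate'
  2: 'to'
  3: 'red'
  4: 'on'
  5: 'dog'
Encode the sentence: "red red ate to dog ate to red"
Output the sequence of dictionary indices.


Look up each word in the dictionary:
  'red' -> 3
  'red' -> 3
  'ate' -> 1
  'to' -> 2
  'dog' -> 5
  'ate' -> 1
  'to' -> 2
  'red' -> 3

Encoded: [3, 3, 1, 2, 5, 1, 2, 3]


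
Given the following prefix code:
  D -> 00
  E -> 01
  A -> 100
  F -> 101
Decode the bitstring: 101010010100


Decoding step by step:
Bits 101 -> F
Bits 01 -> E
Bits 00 -> D
Bits 101 -> F
Bits 00 -> D


Decoded message: FEDFD


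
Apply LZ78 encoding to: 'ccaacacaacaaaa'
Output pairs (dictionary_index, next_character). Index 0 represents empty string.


LZ78 encoding steps:
Dictionary: {0: ''}
Step 1: w='' (idx 0), next='c' -> output (0, 'c'), add 'c' as idx 1
Step 2: w='c' (idx 1), next='a' -> output (1, 'a'), add 'ca' as idx 2
Step 3: w='' (idx 0), next='a' -> output (0, 'a'), add 'a' as idx 3
Step 4: w='ca' (idx 2), next='c' -> output (2, 'c'), add 'cac' as idx 4
Step 5: w='a' (idx 3), next='a' -> output (3, 'a'), add 'aa' as idx 5
Step 6: w='ca' (idx 2), next='a' -> output (2, 'a'), add 'caa' as idx 6
Step 7: w='aa' (idx 5), end of input -> output (5, '')


Encoded: [(0, 'c'), (1, 'a'), (0, 'a'), (2, 'c'), (3, 'a'), (2, 'a'), (5, '')]


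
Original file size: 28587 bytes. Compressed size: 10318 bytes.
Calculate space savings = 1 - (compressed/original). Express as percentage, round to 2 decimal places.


ratio = compressed/original = 10318/28587 = 0.360933
savings = 1 - ratio = 1 - 0.360933 = 0.639067
as a percentage: 0.639067 * 100 = 63.91%

Space savings = 1 - 10318/28587 = 63.91%


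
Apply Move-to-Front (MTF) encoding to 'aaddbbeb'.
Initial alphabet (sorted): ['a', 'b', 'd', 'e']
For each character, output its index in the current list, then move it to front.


MTF encoding:
'a': index 0 in ['a', 'b', 'd', 'e'] -> ['a', 'b', 'd', 'e']
'a': index 0 in ['a', 'b', 'd', 'e'] -> ['a', 'b', 'd', 'e']
'd': index 2 in ['a', 'b', 'd', 'e'] -> ['d', 'a', 'b', 'e']
'd': index 0 in ['d', 'a', 'b', 'e'] -> ['d', 'a', 'b', 'e']
'b': index 2 in ['d', 'a', 'b', 'e'] -> ['b', 'd', 'a', 'e']
'b': index 0 in ['b', 'd', 'a', 'e'] -> ['b', 'd', 'a', 'e']
'e': index 3 in ['b', 'd', 'a', 'e'] -> ['e', 'b', 'd', 'a']
'b': index 1 in ['e', 'b', 'd', 'a'] -> ['b', 'e', 'd', 'a']


Output: [0, 0, 2, 0, 2, 0, 3, 1]


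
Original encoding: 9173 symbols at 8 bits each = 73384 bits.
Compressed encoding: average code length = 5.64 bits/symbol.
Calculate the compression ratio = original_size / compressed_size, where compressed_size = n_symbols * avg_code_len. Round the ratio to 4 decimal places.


original_size = n_symbols * orig_bits = 9173 * 8 = 73384 bits
compressed_size = n_symbols * avg_code_len = 9173 * 5.64 = 51735.72 bits
ratio = original_size / compressed_size = 73384 / 51735.72 = 1.4184

Compression ratio = 1.4184


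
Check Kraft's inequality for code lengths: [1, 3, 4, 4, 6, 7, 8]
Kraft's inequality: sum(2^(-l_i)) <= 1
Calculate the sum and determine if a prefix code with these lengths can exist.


Sum = 2^(-1) + 2^(-3) + 2^(-4) + 2^(-4) + 2^(-6) + 2^(-7) + 2^(-8)
    = 0.5 + 0.125 + 0.0625 + 0.0625 + 0.015625 + 0.0078125 + 0.00390625
    = 199/256 = 0.77734375
Since 0.77734375 <= 1, Kraft's inequality IS satisfied.
A prefix code with these lengths CAN exist.

Kraft sum = 0.77734375. Satisfied.


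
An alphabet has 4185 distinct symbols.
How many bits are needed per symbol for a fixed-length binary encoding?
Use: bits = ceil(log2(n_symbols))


log2(4185) = 12.031
Bracket: 2^12 = 4096 < 4185 <= 2^13 = 8192
So ceil(log2(4185)) = 13

bits = ceil(log2(4185)) = ceil(12.031) = 13 bits


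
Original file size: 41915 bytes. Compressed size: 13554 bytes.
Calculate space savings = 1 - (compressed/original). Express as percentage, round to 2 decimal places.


ratio = compressed/original = 13554/41915 = 0.323369
savings = 1 - ratio = 1 - 0.323369 = 0.676631
as a percentage: 0.676631 * 100 = 67.66%

Space savings = 1 - 13554/41915 = 67.66%


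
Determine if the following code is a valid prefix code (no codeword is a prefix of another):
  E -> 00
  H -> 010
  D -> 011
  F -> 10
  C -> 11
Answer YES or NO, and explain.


Checking each pair (does one codeword prefix another?):
  E='00' vs H='010': no prefix
  E='00' vs D='011': no prefix
  E='00' vs F='10': no prefix
  E='00' vs C='11': no prefix
  H='010' vs E='00': no prefix
  H='010' vs D='011': no prefix
  H='010' vs F='10': no prefix
  H='010' vs C='11': no prefix
  D='011' vs E='00': no prefix
  D='011' vs H='010': no prefix
  D='011' vs F='10': no prefix
  D='011' vs C='11': no prefix
  F='10' vs E='00': no prefix
  F='10' vs H='010': no prefix
  F='10' vs D='011': no prefix
  F='10' vs C='11': no prefix
  C='11' vs E='00': no prefix
  C='11' vs H='010': no prefix
  C='11' vs D='011': no prefix
  C='11' vs F='10': no prefix
No violation found over all pairs.

YES -- this is a valid prefix code. No codeword is a prefix of any other codeword.
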